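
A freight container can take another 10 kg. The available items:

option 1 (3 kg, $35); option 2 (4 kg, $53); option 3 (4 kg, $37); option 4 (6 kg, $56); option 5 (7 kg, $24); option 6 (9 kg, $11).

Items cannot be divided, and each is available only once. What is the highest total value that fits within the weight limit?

Check high-value combinations within 10 kg:
- option 2+option 4: weight 4+6=10, value 53+56=109
- option 3+option 4: weight 4+6=10, value 37+56=93
- option 1+option 4: weight 3+6=9, value 35+56=91
Best: $109.

$109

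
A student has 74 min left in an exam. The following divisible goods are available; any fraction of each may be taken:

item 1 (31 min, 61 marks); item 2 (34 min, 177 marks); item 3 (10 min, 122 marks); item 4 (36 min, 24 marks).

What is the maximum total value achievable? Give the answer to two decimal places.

358.03

Take in order of value per unit:
- item 3 (122/10 per unit): all 10 → value 122, running total 122.00
- item 2 (177/34 per unit): all 34 → value 177, running total 299.00
- item 1 (61/31 per unit): 30 of 31 → value 30×61/31 = 59.0323, running total 358.03
Total 358.03.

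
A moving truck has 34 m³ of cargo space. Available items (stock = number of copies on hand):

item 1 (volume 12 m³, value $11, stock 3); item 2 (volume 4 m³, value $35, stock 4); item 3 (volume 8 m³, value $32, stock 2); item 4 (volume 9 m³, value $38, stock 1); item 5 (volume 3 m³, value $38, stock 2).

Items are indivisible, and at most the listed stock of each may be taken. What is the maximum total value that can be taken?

$254

Top feasible selections:
- 4×item 2 + 1×item 4 + 2×item 5: volume 31, value 254
- 4×item 2 + 1×item 3 + 2×item 5: volume 30, value 248
- 3×item 2 + 2×item 3 + 2×item 5: volume 34, value 245
Best: $254.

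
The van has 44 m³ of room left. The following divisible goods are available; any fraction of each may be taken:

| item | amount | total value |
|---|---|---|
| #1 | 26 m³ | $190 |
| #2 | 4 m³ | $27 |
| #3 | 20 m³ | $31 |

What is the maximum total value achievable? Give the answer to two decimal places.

Take in order of value per unit:
- #1 (190/26 per unit): all 26 → value 190, running total 190.00
- #2 (27/4 per unit): all 4 → value 27, running total 217.00
- #3 (31/20 per unit): 14 of 20 → value 14×31/20 = 21.7000, running total 238.70
Total 238.70.

238.70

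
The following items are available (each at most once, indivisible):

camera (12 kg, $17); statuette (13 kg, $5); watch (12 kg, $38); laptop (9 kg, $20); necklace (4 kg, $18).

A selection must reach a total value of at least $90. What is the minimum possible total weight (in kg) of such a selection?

37

Subsets with value ≥ 90, sorted by total weight:
- camera+watch+laptop+necklace: weight 37, value 93
- camera+statuette+watch+laptop+necklace: weight 50, value 98
Minimum weight: 37 kg.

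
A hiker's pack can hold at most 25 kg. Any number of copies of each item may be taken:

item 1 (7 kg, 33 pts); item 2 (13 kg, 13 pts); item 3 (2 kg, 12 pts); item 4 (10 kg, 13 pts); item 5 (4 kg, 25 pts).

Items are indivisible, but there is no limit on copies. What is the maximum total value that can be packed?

Best value-per-unit is item 5 at 25/4, and filling with it alone uses weight 6×4=24. No mix of the others beats 6×25 = 150.

150 pts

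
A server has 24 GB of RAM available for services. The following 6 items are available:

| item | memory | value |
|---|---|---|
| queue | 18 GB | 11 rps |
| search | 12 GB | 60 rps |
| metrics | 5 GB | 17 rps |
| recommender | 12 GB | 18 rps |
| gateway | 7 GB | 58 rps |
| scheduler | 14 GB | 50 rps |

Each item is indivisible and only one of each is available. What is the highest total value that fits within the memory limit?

Check high-value combinations within 24 GB:
- search+metrics+gateway: memory 12+5+7=24, value 60+17+58=135
- search+gateway: memory 12+7=19, value 60+58=118
- gateway+scheduler: memory 7+14=21, value 58+50=108
Best: 135 rps.

135 rps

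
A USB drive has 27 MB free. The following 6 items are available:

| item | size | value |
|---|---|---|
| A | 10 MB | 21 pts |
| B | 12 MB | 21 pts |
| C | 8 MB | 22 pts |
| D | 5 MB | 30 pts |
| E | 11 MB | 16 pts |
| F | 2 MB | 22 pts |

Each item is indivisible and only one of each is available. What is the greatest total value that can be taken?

95 pts

This is a 0/1 knapsack; check combinations near the capacity.
- A+C+D+F: size 10+8+5+2=25, value 21+22+30+22=95
- B+C+D+F: size 12+8+5+2=27, value 21+22+30+22=95
- C+D+E+F: size 8+5+11+2=26, value 22+30+16+22=90
- C+D+F: size 8+5+2=15, value 22+30+22=74
- A+D+F: size 10+5+2=17, value 21+30+22=73
Best: 95 pts.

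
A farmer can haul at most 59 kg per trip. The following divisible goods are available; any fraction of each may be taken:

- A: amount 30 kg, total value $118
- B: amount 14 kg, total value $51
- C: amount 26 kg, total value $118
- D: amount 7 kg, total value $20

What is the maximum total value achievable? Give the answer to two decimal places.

Take in order of value per unit:
- C (118/26 per unit): all 26 → value 118, running total 118.00
- A (118/30 per unit): all 30 → value 118, running total 236.00
- B (51/14 per unit): 3 of 14 → value 3×51/14 = 10.9286, running total 246.93
Total 246.93.

246.93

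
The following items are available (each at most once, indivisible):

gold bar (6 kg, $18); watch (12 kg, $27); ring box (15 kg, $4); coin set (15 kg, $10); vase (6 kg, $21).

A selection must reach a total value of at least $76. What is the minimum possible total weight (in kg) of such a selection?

39

Subsets with value ≥ 76, sorted by total weight:
- gold bar+watch+coin set+vase: weight 39, value 76
- gold bar+watch+ring box+coin set+vase: weight 54, value 80
Minimum weight: 39 kg.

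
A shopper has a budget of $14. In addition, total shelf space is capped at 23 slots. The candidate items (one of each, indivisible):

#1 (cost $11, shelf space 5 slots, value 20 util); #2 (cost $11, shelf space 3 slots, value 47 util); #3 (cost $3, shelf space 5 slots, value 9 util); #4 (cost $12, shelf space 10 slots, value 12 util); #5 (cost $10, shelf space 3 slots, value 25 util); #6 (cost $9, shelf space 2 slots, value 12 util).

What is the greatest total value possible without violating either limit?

Feasible sets respecting both limits:
- #2+#3: cost 14, shelf space 8, value 56
- #2: cost 11, shelf space 3, value 47
- #3+#5: cost 13, shelf space 8, value 34
- #1+#3: cost 14, shelf space 10, value 29
Best: 56 util.

56 util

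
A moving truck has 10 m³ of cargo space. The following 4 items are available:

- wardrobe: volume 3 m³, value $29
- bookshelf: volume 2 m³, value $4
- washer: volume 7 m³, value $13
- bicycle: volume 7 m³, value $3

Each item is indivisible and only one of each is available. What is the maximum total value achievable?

$42

Check high-value combinations within 10 m³:
- wardrobe+washer: volume 3+7=10, value 29+13=42
- wardrobe+bookshelf: volume 3+2=5, value 29+4=33
- wardrobe+bicycle: volume 3+7=10, value 29+3=32
- wardrobe: volume 3, value 29
Best: $42.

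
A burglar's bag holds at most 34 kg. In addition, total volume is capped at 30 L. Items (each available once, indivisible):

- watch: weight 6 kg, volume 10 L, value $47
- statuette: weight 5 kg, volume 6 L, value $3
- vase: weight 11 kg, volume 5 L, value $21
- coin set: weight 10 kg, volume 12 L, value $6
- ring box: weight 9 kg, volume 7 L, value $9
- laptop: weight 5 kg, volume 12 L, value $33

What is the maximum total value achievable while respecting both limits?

$101

Feasible sets respecting both limits:
- watch+vase+laptop: weight 22, volume 27, value 101
- watch+ring box+laptop: weight 20, volume 29, value 89
- watch+statuette+laptop: weight 16, volume 28, value 83
- watch+statuette+vase+ring box: weight 31, volume 28, value 80
Best: $101.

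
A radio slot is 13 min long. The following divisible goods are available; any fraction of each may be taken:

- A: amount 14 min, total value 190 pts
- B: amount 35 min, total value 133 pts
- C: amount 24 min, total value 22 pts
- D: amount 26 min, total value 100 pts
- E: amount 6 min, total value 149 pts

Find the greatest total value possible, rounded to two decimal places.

Take in order of value per unit:
- E (149/6 per unit): all 6 → value 149, running total 149.00
- A (190/14 per unit): 7 of 14 → value 7×190/14 = 95.0000, running total 244.00
Total 244.00.

244.00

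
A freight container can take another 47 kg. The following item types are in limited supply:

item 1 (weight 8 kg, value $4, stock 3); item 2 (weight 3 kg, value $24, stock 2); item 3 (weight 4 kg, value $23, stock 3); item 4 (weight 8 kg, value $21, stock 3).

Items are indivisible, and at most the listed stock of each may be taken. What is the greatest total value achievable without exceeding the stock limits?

Top feasible selections:
- 2×item 2 + 3×item 3 + 3×item 4: weight 42, value 180
- 1×item 1 + 2×item 2 + 3×item 3 + 2×item 4: weight 42, value 163
Best: $180.

$180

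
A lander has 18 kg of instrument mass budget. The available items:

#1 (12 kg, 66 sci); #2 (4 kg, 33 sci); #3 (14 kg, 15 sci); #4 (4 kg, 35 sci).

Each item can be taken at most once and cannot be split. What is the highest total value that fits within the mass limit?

101 sci

This is a 0/1 knapsack; check combinations near the capacity.
- #1+#4: mass 12+4=16, value 66+35=101
- #1+#2: mass 12+4=16, value 66+33=99
- #2+#4: mass 4+4=8, value 33+35=68
- #1: mass 12, value 66
Best: 101 sci.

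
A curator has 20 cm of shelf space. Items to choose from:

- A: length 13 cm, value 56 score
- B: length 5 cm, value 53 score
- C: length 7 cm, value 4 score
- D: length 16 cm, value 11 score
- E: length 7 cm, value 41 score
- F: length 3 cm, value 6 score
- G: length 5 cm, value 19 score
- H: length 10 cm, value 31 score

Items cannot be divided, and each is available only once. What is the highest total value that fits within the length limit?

119 score

This is a 0/1 knapsack; check combinations near the capacity.
- B+E+F+G: length 5+7+3+5=20, value 53+41+6+19=119
- B+E+G: length 5+7+5=17, value 53+41+19=113
- A+B: length 13+5=18, value 56+53=109
- B+G+H: length 5+5+10=20, value 53+19+31=103
- B+E+F: length 5+7+3=15, value 53+41+6=100
Best: 119 score.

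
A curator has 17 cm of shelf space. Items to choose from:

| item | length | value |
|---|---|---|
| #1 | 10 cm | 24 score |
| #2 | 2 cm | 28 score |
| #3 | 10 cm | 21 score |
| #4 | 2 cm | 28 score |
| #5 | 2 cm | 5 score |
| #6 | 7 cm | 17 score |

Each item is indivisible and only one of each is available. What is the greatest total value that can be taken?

Check high-value combinations within 17 cm:
- #1+#2+#4+#5: length 10+2+2+2=16, value 24+28+28+5=85
- #2+#3+#4+#5: length 2+10+2+2=16, value 28+21+28+5=82
- #1+#2+#4: length 10+2+2=14, value 24+28+28=80
- #2+#4+#5+#6: length 2+2+2+7=13, value 28+28+5+17=78
Best: 85 score.

85 score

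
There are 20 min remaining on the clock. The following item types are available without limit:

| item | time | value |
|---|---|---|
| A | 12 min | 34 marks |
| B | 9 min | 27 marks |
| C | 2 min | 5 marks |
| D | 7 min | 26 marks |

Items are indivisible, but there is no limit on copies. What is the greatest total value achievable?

Best value-per-unit is D at 26/7; filling with it alone gives 2×26 = 52.
Optimal mix: 3×C + 2×D → time 20, value 67.

67 marks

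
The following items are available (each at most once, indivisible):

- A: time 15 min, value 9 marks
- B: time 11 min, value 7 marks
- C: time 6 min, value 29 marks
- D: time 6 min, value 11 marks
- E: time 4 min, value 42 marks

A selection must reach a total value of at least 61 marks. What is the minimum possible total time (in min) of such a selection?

10

Subsets with value ≥ 61, sorted by total time:
- C+E: time 10, value 71
- C+D+E: time 16, value 82
Minimum time: 10 min.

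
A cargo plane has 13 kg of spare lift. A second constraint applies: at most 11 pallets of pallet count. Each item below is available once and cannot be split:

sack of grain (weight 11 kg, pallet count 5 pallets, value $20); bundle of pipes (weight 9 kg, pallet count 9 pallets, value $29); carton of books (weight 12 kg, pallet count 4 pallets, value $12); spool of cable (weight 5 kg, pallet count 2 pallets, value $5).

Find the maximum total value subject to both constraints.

$29

Feasible sets respecting both limits:
- bundle of pipes: weight 9, pallet count 9, value 29
- sack of grain: weight 11, pallet count 5, value 20
- carton of books: weight 12, pallet count 4, value 12
Best: $29.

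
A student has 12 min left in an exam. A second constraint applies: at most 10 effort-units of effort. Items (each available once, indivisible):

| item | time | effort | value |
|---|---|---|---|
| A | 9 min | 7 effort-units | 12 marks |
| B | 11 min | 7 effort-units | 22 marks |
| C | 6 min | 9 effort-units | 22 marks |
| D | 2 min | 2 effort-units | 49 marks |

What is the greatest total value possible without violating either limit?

61 marks

Feasible sets respecting both limits:
- A+D: time 11, effort 9, value 61
- D: time 2, effort 2, value 49
- B: time 11, effort 7, value 22
Best: 61 marks.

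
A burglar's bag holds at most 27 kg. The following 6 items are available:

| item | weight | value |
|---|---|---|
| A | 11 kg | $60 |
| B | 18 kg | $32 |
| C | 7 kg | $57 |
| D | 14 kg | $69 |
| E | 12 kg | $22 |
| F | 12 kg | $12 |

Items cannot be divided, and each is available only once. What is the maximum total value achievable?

Check high-value combinations within 27 kg:
- A+D: weight 11+14=25, value 60+69=129
- C+D: weight 7+14=21, value 57+69=126
- A+C: weight 11+7=18, value 60+57=117
- D+E: weight 14+12=26, value 69+22=91
- B+C: weight 18+7=25, value 32+57=89
Best: $129.

$129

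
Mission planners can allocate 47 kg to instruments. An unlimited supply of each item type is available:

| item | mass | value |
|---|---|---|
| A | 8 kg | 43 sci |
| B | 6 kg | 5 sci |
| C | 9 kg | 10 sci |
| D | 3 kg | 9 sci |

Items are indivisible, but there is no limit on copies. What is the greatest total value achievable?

Best value-per-unit is A at 43/8; filling with it alone gives 5×43 = 215.
Optimal mix: 5×A + 2×D → mass 46, value 233.

233 sci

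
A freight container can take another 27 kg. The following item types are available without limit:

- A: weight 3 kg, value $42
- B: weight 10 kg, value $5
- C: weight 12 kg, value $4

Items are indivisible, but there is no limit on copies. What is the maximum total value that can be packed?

Best value-per-unit is A at 42/3, and filling with it alone uses weight 9×3=27. No mix of the others beats 9×42 = 378.

$378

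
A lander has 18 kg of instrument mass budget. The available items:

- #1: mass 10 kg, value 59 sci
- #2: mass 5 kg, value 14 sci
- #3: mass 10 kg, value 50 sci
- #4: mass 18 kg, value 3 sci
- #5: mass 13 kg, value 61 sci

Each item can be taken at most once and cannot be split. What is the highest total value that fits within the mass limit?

Check high-value combinations within 18 kg:
- #2+#5: mass 5+13=18, value 14+61=75
- #1+#2: mass 10+5=15, value 59+14=73
- #2+#3: mass 5+10=15, value 14+50=64
- #5: mass 13, value 61
- #1: mass 10, value 59
Best: 75 sci.

75 sci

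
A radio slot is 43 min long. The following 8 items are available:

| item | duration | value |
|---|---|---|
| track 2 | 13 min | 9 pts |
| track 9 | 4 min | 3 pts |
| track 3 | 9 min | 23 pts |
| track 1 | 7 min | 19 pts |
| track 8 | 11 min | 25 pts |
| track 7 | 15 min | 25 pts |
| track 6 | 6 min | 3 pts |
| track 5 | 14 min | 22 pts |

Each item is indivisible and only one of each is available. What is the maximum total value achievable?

92 pts

This is a 0/1 knapsack; check combinations near the capacity.
- track 3+track 1+track 8+track 7: duration 9+7+11+15=42, value 23+19+25+25=92
- track 3+track 1+track 8+track 5: duration 9+7+11+14=41, value 23+19+25+22=89
- track 9+track 3+track 8+track 7: duration 4+9+11+15=39, value 3+23+25+25=76
Best: 92 pts.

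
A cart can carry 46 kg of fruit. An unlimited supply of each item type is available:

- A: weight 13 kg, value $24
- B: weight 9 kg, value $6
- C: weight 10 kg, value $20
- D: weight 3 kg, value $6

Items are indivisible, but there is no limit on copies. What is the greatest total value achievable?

Best value-per-unit is C at 20/10; filling with it alone gives 4×20 = 80.
Optimal mix: 4×C + 2×D → weight 46, value 92.

$92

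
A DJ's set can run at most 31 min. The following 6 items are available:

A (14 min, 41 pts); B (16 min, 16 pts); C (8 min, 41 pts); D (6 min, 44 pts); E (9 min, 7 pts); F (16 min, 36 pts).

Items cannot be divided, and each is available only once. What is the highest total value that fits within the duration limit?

126 pts

Check high-value combinations within 31 min:
- A+C+D: duration 14+8+6=28, value 41+41+44=126
- C+D+F: duration 8+6+16=30, value 41+44+36=121
- B+C+D: duration 16+8+6=30, value 16+41+44=101
- C+D+E: duration 8+6+9=23, value 41+44+7=92
- A+D+E: duration 14+6+9=29, value 41+44+7=92
Best: 126 pts.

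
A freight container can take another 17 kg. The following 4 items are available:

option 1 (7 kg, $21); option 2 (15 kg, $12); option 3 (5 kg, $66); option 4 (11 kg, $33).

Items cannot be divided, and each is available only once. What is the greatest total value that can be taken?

$99

Check high-value combinations within 17 kg:
- option 3+option 4: weight 5+11=16, value 66+33=99
- option 1+option 3: weight 7+5=12, value 21+66=87
- option 3: weight 5, value 66
- option 4: weight 11, value 33
Best: $99.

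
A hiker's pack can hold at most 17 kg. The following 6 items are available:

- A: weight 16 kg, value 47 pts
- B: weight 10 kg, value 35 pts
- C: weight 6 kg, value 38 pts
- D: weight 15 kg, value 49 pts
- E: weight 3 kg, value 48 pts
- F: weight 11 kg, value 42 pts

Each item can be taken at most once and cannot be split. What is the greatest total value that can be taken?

90 pts

Check high-value combinations within 17 kg:
- E+F: weight 3+11=14, value 48+42=90
- C+E: weight 6+3=9, value 38+48=86
- B+E: weight 10+3=13, value 35+48=83
- C+F: weight 6+11=17, value 38+42=80
Best: 90 pts.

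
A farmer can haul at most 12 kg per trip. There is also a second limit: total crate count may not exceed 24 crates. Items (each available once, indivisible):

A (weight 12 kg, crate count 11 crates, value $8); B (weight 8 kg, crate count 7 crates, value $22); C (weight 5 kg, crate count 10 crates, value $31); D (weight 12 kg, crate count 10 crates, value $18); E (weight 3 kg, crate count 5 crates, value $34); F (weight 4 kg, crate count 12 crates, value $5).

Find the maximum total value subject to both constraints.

Feasible sets respecting both limits:
- C+E: weight 8, crate count 15, value 65
- B+E: weight 11, crate count 12, value 56
- E+F: weight 7, crate count 17, value 39
Best: $65.

$65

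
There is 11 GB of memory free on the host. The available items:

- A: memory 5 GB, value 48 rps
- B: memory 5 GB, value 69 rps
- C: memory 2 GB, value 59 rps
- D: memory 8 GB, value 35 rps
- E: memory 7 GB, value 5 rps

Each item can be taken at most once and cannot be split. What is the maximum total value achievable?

128 rps

Check high-value combinations within 11 GB:
- B+C: memory 5+2=7, value 69+59=128
- A+B: memory 5+5=10, value 48+69=117
- A+C: memory 5+2=7, value 48+59=107
- C+D: memory 2+8=10, value 59+35=94
- B: memory 5, value 69
Best: 128 rps.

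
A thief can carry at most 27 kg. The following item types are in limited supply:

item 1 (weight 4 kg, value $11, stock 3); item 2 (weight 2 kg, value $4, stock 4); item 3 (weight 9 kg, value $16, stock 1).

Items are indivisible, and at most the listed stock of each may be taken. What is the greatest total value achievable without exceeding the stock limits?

Best selections within weight 27 and stock limits:
- 3×item 1 + 3×item 2 + 1×item 3: weight 27, value 61
- 3×item 1 + 2×item 2 + 1×item 3: weight 25, value 57
Best: $61.

$61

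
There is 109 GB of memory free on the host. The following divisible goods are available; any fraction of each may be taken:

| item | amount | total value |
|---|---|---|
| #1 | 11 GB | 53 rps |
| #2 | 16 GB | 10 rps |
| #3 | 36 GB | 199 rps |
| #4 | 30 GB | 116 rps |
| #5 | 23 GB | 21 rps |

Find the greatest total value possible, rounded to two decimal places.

394.63

Take in order of value per unit:
- #3 (199/36 per unit): all 36 → value 199, running total 199.00
- #1 (53/11 per unit): all 11 → value 53, running total 252.00
- #4 (116/30 per unit): all 30 → value 116, running total 368.00
- #5 (21/23 per unit): all 23 → value 21, running total 389.00
- #2 (10/16 per unit): 9 of 16 → value 9×10/16 = 5.6250, running total 394.63
Total 394.63.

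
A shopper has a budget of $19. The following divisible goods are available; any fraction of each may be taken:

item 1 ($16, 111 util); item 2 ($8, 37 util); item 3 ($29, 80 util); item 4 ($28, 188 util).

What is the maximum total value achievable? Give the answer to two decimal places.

131.14

Take in order of value per unit:
- item 1 (111/16 per unit): all 16 → value 111, running total 111.00
- item 4 (188/28 per unit): 3 of 28 → value 3×188/28 = 20.1429, running total 131.14
Total 131.14.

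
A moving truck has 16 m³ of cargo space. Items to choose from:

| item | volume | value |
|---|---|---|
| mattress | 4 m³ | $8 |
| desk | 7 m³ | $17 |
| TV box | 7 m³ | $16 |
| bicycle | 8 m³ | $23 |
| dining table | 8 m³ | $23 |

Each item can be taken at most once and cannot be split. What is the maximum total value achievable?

$46

Check high-value combinations within 16 m³:
- bicycle+dining table: volume 8+8=16, value 23+23=46
- desk+bicycle: volume 7+8=15, value 17+23=40
- desk+dining table: volume 7+8=15, value 17+23=40
- TV box+bicycle: volume 7+8=15, value 16+23=39
Best: $46.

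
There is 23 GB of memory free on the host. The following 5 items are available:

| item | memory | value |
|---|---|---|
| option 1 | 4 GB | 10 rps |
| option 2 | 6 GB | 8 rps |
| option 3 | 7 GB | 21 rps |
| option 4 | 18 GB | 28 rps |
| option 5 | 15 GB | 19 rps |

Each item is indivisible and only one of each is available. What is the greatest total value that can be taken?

Check high-value combinations within 23 GB:
- option 3+option 5: memory 7+15=22, value 21+19=40
- option 1+option 2+option 3: memory 4+6+7=17, value 10+8+21=39
- option 1+option 4: memory 4+18=22, value 10+28=38
- option 1+option 3: memory 4+7=11, value 10+21=31
Best: 40 rps.

40 rps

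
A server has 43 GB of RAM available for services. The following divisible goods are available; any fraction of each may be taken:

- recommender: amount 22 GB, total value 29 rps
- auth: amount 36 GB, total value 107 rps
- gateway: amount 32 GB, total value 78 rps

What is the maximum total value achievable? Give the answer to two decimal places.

124.06

Take in order of value per unit:
- auth (107/36 per unit): all 36 → value 107, running total 107.00
- gateway (78/32 per unit): 7 of 32 → value 7×78/32 = 17.0625, running total 124.06
Total 124.06.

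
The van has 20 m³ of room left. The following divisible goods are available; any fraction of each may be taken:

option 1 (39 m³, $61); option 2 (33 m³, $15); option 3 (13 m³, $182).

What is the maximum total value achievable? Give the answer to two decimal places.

192.95

Take in order of value per unit:
- option 3 (182/13 per unit): all 13 → value 182, running total 182.00
- option 1 (61/39 per unit): 7 of 39 → value 7×61/39 = 10.9487, running total 192.95
Total 192.95.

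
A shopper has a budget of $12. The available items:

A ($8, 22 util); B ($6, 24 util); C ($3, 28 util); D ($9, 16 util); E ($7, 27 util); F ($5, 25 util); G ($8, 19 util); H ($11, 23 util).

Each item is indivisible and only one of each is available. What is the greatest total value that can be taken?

This is a 0/1 knapsack; check combinations near the capacity.
- C+E: cost 3+7=10, value 28+27=55
- C+F: cost 3+5=8, value 28+25=53
- B+C: cost 6+3=9, value 24+28=52
- E+F: cost 7+5=12, value 27+25=52
- A+C: cost 8+3=11, value 22+28=50
Best: 55 util.

55 util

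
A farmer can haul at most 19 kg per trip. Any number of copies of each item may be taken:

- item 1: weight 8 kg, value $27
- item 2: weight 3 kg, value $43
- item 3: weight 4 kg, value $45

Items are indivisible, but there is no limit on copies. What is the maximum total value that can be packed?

Best value-per-unit is item 2 at 43/3; filling with it alone gives 6×43 = 258.
Optimal mix: 5×item 2 + 1×item 3 → weight 19, value 260.

$260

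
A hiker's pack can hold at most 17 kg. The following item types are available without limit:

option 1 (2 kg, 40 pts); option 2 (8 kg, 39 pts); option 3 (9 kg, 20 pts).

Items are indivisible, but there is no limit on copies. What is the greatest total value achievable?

320 pts

Best value-per-unit is option 1 at 40/2, and filling with it alone uses weight 8×2=16. No mix of the others beats 8×40 = 320.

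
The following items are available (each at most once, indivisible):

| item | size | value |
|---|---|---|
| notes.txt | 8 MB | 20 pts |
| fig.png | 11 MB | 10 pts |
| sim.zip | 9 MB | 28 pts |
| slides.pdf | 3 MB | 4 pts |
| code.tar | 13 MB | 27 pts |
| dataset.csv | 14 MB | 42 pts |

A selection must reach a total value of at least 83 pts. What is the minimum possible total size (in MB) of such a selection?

Subsets with value ≥ 83, sorted by total size:
- notes.txt+sim.zip+dataset.csv: size 31, value 90
- notes.txt+sim.zip+slides.pdf+dataset.csv: size 34, value 94
- notes.txt+code.tar+dataset.csv: size 35, value 89
- sim.zip+code.tar+dataset.csv: size 36, value 97
Minimum size: 31 MB.

31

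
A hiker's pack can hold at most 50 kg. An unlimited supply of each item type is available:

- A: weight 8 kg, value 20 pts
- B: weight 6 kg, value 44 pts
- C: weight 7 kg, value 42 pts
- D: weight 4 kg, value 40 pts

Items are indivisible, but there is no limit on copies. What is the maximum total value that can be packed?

484 pts

Best value-per-unit is D at 40/4; filling with it alone gives 12×40 = 480.
Optimal mix: 1×B + 11×D → weight 50, value 484.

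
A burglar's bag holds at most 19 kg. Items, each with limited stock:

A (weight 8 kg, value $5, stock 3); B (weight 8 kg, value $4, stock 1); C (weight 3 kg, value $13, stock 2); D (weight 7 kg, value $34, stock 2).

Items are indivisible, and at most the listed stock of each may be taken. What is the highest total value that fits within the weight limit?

Top feasible selections:
- 1×C + 2×D: weight 17, value 81
- 2×D: weight 14, value 68
- 2×C + 1×D: weight 13, value 60
- 1×A + 1×C + 1×D: weight 18, value 52
Best: $81.

$81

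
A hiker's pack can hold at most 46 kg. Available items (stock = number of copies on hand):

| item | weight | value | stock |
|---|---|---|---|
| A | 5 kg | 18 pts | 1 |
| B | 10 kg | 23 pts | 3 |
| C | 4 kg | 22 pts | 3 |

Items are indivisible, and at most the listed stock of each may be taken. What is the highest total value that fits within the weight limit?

Top feasible selections:
- 3×B + 3×C: weight 42, value 135
- 1×A + 3×B + 2×C: weight 43, value 131
Best: 135 pts.

135 pts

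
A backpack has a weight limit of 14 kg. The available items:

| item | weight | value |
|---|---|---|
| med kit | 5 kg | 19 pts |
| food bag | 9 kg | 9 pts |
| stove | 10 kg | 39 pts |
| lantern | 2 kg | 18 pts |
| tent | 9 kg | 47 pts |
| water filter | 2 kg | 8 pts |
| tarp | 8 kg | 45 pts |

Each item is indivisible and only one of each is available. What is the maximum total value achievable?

73 pts

Check high-value combinations within 14 kg:
- lantern+tent+water filter: weight 2+9+2=13, value 18+47+8=73
- lantern+water filter+tarp: weight 2+2+8=12, value 18+8+45=71
- med kit+tent: weight 5+9=14, value 19+47=66
Best: 73 pts.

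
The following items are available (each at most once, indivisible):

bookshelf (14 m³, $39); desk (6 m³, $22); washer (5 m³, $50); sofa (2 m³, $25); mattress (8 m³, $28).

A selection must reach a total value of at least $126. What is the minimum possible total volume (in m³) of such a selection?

27

Subsets with value ≥ 126, sorted by total volume:
- bookshelf+desk+washer+sofa: volume 27, value 136
- bookshelf+washer+sofa+mattress: volume 29, value 142
- bookshelf+desk+washer+mattress: volume 33, value 139
Minimum volume: 27 m³.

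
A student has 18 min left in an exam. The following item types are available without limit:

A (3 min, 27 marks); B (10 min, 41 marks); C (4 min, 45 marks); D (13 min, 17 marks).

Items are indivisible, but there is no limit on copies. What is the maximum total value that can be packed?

189 marks

Best value-per-unit is C at 45/4; filling with it alone gives 4×45 = 180.
Optimal mix: 2×A + 3×C → time 18, value 189.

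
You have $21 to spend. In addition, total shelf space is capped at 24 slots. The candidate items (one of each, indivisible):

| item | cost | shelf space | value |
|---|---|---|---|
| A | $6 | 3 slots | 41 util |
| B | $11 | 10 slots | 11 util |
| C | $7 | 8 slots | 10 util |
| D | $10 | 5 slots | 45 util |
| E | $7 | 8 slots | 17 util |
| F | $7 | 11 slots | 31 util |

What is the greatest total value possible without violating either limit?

Feasible sets respecting both limits:
- A+E+F: cost 20, shelf space 22, value 89
- A+D: cost 16, shelf space 8, value 86
- A+C+F: cost 20, shelf space 22, value 82
- D+F: cost 17, shelf space 16, value 76
Best: 89 util.

89 util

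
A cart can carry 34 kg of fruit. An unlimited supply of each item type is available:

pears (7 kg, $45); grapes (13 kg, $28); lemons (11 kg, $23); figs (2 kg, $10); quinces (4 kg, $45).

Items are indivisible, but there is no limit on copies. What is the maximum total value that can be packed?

Best value-per-unit is quinces at 45/4; filling with it alone gives 8×45 = 360.
Optimal mix: 1×figs + 8×quinces → weight 34, value 370.

$370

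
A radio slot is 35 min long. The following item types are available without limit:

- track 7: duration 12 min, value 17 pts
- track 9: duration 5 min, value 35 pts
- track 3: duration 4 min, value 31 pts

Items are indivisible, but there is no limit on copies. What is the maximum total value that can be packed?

260 pts

Best value-per-unit is track 3 at 31/4; filling with it alone gives 8×31 = 248.
Optimal mix: 3×track 9 + 5×track 3 → duration 35, value 260.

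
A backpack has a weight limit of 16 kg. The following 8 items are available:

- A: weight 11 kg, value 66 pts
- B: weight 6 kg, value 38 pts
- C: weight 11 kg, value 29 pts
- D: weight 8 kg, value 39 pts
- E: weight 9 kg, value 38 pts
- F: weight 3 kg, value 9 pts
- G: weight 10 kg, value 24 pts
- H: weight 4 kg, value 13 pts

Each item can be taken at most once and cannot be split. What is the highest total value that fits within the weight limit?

This is a 0/1 knapsack; check combinations near the capacity.
- A+H: weight 11+4=15, value 66+13=79
- B+D: weight 6+8=14, value 38+39=77
- B+E: weight 6+9=15, value 38+38=76
Best: 79 pts.

79 pts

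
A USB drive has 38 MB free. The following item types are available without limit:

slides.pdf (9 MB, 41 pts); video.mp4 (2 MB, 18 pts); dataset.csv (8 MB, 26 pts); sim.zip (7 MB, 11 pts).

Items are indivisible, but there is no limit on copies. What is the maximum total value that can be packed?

Best value-per-unit is video.mp4 at 18/2, and filling with it alone uses size 19×2=38. No mix of the others beats 19×18 = 342.

342 pts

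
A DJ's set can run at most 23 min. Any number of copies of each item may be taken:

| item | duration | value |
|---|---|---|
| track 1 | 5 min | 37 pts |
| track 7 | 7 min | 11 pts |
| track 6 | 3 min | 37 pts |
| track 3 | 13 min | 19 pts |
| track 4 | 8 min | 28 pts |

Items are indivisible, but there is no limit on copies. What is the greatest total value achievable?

259 pts

Best value-per-unit is track 6 at 37/3; filling with it alone gives 7×37 = 259.
Optimal mix: 1×track 1 + 6×track 6 → duration 23, value 259.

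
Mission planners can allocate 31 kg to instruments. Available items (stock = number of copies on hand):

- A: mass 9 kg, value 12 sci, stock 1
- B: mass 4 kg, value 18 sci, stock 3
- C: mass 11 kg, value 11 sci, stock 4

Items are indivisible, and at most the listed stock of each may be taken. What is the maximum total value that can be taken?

Best selections within mass 31 and stock limits:
- 1×A + 3×B: mass 21, value 66
- 3×B + 1×C: mass 23, value 65
Best: 66 sci.

66 sci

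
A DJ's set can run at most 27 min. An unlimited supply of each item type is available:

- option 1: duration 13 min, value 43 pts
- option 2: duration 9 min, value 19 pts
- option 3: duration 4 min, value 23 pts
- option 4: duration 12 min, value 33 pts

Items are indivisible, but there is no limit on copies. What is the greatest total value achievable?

Best value-per-unit is option 3 at 23/4, and filling with it alone uses duration 6×4=24. No mix of the others beats 6×23 = 138.

138 pts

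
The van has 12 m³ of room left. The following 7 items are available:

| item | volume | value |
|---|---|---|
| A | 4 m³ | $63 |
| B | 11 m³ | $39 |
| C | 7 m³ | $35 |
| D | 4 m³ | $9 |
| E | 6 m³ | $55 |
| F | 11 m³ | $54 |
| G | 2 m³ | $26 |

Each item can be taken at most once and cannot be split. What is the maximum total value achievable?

$144

Check high-value combinations within 12 m³:
- A+E+G: volume 4+6+2=12, value 63+55+26=144
- A+E: volume 4+6=10, value 63+55=118
- A+D+G: volume 4+4+2=10, value 63+9+26=98
Best: $144.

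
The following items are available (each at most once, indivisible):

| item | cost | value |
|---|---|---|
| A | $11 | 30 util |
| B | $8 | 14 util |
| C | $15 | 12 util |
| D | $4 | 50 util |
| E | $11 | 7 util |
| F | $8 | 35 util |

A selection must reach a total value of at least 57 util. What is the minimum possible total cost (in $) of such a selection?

Subsets with value ≥ 57, sorted by total cost:
- D+F: cost 12, value 85
- B+D: cost 12, value 64
- A+D: cost 15, value 80
Minimum cost: 12 $.

12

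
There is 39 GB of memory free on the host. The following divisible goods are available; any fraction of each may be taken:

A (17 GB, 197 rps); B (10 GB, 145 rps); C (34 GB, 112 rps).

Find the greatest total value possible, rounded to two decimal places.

381.53

Take in order of value per unit:
- B (145/10 per unit): all 10 → value 145, running total 145.00
- A (197/17 per unit): all 17 → value 197, running total 342.00
- C (112/34 per unit): 12 of 34 → value 12×112/34 = 39.5294, running total 381.53
Total 381.53.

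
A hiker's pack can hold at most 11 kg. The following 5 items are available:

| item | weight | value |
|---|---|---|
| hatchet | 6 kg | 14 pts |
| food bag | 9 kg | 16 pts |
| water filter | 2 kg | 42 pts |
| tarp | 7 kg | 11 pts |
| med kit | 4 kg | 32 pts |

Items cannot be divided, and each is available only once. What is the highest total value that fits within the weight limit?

Check high-value combinations within 11 kg:
- water filter+med kit: weight 2+4=6, value 42+32=74
- food bag+water filter: weight 9+2=11, value 16+42=58
- hatchet+water filter: weight 6+2=8, value 14+42=56
- water filter+tarp: weight 2+7=9, value 42+11=53
Best: 74 pts.

74 pts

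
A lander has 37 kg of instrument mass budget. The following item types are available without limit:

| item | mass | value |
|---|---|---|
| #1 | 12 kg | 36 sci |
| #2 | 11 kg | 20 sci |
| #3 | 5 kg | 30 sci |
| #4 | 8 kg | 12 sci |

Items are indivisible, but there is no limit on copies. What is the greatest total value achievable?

210 sci

Best value-per-unit is #3 at 30/5, and filling with it alone uses mass 7×5=35. No mix of the others beats 7×30 = 210.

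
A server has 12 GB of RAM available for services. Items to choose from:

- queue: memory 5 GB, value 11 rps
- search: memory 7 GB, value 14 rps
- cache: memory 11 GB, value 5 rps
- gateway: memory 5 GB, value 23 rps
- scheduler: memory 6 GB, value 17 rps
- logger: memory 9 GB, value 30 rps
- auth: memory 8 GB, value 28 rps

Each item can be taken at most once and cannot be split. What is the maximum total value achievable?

This is a 0/1 knapsack; check combinations near the capacity.
- gateway+scheduler: memory 5+6=11, value 23+17=40
- search+gateway: memory 7+5=12, value 14+23=37
- queue+gateway: memory 5+5=10, value 11+23=34
Best: 40 rps.

40 rps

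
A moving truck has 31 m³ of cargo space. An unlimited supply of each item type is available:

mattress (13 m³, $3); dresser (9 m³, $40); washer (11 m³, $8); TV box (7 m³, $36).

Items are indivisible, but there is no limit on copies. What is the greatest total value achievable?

$148

Best value-per-unit is TV box at 36/7; filling with it alone gives 4×36 = 144.
Optimal mix: 1×dresser + 3×TV box → volume 30, value 148.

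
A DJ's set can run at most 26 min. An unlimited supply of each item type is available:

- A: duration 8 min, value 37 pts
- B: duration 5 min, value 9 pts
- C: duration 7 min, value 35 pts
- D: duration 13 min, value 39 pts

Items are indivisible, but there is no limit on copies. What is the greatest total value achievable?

Best value-per-unit is C at 35/7; filling with it alone gives 3×35 = 105.
Optimal mix: 1×B + 3×C → duration 26, value 114.

114 pts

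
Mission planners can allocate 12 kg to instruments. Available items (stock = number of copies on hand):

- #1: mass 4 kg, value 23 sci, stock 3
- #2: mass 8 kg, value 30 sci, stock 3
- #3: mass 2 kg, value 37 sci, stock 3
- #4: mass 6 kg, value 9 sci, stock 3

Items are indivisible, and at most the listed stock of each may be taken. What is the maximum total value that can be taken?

Top feasible selections:
- 1×#1 + 3×#3: mass 10, value 134
- 3×#3 + 1×#4: mass 12, value 120
Best: 134 sci.

134 sci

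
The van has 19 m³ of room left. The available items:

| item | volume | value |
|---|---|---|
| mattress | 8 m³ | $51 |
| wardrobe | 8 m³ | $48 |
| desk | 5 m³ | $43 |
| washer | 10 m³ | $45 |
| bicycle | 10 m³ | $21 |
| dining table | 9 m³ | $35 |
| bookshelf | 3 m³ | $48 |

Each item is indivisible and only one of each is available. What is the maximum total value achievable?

$147

This is a 0/1 knapsack; check combinations near the capacity.
- mattress+wardrobe+bookshelf: volume 8+8+3=19, value 51+48+48=147
- mattress+desk+bookshelf: volume 8+5+3=16, value 51+43+48=142
- wardrobe+desk+bookshelf: volume 8+5+3=16, value 48+43+48=139
- desk+washer+bookshelf: volume 5+10+3=18, value 43+45+48=136
- desk+dining table+bookshelf: volume 5+9+3=17, value 43+35+48=126
Best: $147.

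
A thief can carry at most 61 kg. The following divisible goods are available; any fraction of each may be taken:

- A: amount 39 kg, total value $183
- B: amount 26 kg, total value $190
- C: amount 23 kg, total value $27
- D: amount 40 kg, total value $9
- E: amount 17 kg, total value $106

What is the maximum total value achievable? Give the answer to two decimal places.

380.46

Take in order of value per unit:
- B (190/26 per unit): all 26 → value 190, running total 190.00
- E (106/17 per unit): all 17 → value 106, running total 296.00
- A (183/39 per unit): 18 of 39 → value 18×183/39 = 84.4615, running total 380.46
Total 380.46.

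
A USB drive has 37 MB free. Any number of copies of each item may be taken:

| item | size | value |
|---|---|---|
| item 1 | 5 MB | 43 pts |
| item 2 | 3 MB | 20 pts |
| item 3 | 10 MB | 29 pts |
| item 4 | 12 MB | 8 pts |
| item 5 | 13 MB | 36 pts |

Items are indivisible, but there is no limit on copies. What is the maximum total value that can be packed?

Best value-per-unit is item 1 at 43/5, and filling with it alone uses size 7×5=35. No mix of the others beats 7×43 = 301.

301 pts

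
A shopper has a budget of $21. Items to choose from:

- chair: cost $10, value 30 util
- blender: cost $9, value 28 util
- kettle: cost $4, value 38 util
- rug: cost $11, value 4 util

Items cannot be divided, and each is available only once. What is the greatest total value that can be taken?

Check high-value combinations within $21:
- chair+kettle: cost 10+4=14, value 30+38=68
- blender+kettle: cost 9+4=13, value 28+38=66
- chair+blender: cost 10+9=19, value 30+28=58
- kettle+rug: cost 4+11=15, value 38+4=42
Best: 68 util.

68 util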